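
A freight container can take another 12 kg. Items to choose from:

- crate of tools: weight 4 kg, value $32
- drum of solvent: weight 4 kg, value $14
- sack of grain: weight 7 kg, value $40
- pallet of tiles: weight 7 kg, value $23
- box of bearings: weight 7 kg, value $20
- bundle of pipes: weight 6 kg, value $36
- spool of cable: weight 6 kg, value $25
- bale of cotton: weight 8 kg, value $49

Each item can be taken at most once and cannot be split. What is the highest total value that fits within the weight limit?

$81

Check high-value combinations within 12 kg:
- crate of tools+bale of cotton: weight 4+8=12, value 32+49=81
- crate of tools+sack of grain: weight 4+7=11, value 32+40=72
- crate of tools+bundle of pipes: weight 4+6=10, value 32+36=68
Best: $81.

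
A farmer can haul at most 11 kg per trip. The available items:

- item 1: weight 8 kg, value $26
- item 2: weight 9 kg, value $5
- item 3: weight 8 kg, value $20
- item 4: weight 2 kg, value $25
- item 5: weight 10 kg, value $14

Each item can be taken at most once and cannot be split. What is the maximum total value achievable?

$51

Check high-value combinations within 11 kg:
- item 1+item 4: weight 8+2=10, value 26+25=51
- item 3+item 4: weight 8+2=10, value 20+25=45
- item 2+item 4: weight 9+2=11, value 5+25=30
- item 1: weight 8, value 26
Best: $51.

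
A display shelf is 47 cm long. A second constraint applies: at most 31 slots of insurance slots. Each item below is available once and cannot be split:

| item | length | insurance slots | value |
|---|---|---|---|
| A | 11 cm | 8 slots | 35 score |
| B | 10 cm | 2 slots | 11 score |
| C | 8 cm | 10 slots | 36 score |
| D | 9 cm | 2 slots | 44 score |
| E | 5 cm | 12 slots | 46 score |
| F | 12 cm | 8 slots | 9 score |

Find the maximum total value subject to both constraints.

137 score

Feasible sets respecting both limits:
- B+C+D+E: length 32, insurance slots 26, value 137
- A+B+D+E: length 35, insurance slots 24, value 136
- A+D+E+F: length 37, insurance slots 30, value 134
- A+B+C+D: length 38, insurance slots 22, value 126
Best: 137 score.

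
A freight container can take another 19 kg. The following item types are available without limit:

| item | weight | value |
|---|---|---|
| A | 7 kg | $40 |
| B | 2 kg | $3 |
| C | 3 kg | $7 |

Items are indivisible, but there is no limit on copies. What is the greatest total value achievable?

Best value-per-unit is A at 40/7; filling with it alone gives 2×40 = 80.
Optimal mix: 2×A + 1×B + 1×C → weight 19, value 90.

$90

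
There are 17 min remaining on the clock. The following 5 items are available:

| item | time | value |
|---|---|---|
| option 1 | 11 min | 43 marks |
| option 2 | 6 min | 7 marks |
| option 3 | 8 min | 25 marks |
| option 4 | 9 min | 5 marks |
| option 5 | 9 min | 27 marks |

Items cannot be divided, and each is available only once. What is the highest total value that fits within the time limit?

Check high-value combinations within 17 min:
- option 3+option 5: time 8+9=17, value 25+27=52
- option 1+option 2: time 11+6=17, value 43+7=50
- option 1: time 11, value 43
Best: 52 marks.

52 marks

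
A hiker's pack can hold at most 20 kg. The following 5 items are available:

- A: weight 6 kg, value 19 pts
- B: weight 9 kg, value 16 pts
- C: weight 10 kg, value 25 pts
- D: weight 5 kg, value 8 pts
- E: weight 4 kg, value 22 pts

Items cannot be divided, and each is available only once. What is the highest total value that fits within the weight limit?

Check high-value combinations within 20 kg:
- A+C+E: weight 6+10+4=20, value 19+25+22=66
- A+B+E: weight 6+9+4=19, value 19+16+22=57
- C+D+E: weight 10+5+4=19, value 25+8+22=55
- A+D+E: weight 6+5+4=15, value 19+8+22=49
Best: 66 pts.

66 pts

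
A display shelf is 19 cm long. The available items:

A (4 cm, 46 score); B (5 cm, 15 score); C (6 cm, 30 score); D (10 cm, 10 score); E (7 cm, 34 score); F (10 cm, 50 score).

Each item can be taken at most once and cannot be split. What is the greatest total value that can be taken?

Check high-value combinations within 19 cm:
- A+B+F: length 4+5+10=19, value 46+15+50=111
- A+C+E: length 4+6+7=17, value 46+30+34=110
- A+F: length 4+10=14, value 46+50=96
Best: 111 score.

111 score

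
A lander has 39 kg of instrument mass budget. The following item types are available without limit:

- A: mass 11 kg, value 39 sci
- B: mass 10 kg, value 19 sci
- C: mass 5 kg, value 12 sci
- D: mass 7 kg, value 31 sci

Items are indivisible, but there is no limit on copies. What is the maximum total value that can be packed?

Best value-per-unit is D at 31/7; filling with it alone gives 5×31 = 155.
Optimal mix: 1×A + 4×D → mass 39, value 163.

163 sci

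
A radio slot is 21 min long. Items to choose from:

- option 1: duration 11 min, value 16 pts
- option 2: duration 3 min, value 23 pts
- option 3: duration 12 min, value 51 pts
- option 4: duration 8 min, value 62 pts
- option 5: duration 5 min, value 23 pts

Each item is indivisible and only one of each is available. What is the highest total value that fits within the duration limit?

113 pts

This is a 0/1 knapsack; check combinations near the capacity.
- option 3+option 4: duration 12+8=20, value 51+62=113
- option 2+option 4+option 5: duration 3+8+5=16, value 23+62+23=108
- option 2+option 3+option 5: duration 3+12+5=20, value 23+51+23=97
Best: 113 pts.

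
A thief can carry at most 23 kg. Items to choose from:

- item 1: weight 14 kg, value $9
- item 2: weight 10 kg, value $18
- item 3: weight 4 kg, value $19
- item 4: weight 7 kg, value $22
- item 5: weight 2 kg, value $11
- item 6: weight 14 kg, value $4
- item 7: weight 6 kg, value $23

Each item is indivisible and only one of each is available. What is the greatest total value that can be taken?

$75

Check high-value combinations within 23 kg:
- item 3+item 4+item 5+item 7: weight 4+7+2+6=19, value 19+22+11+23=75
- item 2+item 3+item 5+item 7: weight 10+4+2+6=22, value 18+19+11+23=71
- item 2+item 3+item 4+item 5: weight 10+4+7+2=23, value 18+19+22+11=70
- item 3+item 4+item 7: weight 4+7+6=17, value 19+22+23=64
- item 2+item 4+item 7: weight 10+7+6=23, value 18+22+23=63
Best: $75.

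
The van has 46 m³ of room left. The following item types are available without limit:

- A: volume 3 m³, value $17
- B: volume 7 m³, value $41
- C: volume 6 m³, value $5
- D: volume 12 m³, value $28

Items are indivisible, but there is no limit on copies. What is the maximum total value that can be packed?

Best value-per-unit is B at 41/7; filling with it alone gives 6×41 = 246.
Optimal mix: 6×A + 4×B → volume 46, value 266.

$266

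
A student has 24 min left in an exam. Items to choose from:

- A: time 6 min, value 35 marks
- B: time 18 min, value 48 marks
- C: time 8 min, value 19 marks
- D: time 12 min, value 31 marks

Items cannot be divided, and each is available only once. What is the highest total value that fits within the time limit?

83 marks

Check high-value combinations within 24 min:
- A+B: time 6+18=24, value 35+48=83
- A+D: time 6+12=18, value 35+31=66
- A+C: time 6+8=14, value 35+19=54
- C+D: time 8+12=20, value 19+31=50
Best: 83 marks.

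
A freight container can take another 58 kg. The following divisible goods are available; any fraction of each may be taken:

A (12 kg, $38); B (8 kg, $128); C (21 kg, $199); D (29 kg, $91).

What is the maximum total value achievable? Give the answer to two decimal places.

Take in order of value per unit:
- B (128/8 per unit): all 8 → value 128, running total 128.00
- C (199/21 per unit): all 21 → value 199, running total 327.00
- A (38/12 per unit): all 12 → value 38, running total 365.00
- D (91/29 per unit): 17 of 29 → value 17×91/29 = 53.3448, running total 418.34
Total 418.34.

418.34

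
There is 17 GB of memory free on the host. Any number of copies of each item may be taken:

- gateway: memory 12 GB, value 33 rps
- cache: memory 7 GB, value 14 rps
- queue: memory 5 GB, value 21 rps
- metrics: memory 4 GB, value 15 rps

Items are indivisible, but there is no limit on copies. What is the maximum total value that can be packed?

Best value-per-unit is queue at 21/5; filling with it alone gives 3×21 = 63.
Optimal mix: 1×queue + 3×metrics → memory 17, value 66.

66 rps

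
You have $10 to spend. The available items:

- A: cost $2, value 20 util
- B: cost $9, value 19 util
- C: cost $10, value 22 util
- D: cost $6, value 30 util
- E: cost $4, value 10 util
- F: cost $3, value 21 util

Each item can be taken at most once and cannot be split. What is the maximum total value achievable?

This is a 0/1 knapsack; check combinations near the capacity.
- D+F: cost 6+3=9, value 30+21=51
- A+E+F: cost 2+4+3=9, value 20+10+21=51
- A+D: cost 2+6=8, value 20+30=50
Best: 51 util.

51 util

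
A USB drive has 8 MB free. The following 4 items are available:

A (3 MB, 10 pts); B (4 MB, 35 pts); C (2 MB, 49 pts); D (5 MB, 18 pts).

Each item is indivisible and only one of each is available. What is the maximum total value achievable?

84 pts

Check high-value combinations within 8 MB:
- B+C: size 4+2=6, value 35+49=84
- C+D: size 2+5=7, value 49+18=67
- A+C: size 3+2=5, value 10+49=59
- C: size 2, value 49
- A+B: size 3+4=7, value 10+35=45
Best: 84 pts.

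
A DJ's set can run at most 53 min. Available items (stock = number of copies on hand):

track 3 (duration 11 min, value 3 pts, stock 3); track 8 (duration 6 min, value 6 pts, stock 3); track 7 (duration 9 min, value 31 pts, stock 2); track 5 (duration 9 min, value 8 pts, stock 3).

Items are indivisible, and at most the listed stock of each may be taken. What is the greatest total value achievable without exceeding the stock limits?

Top feasible selections:
- 1×track 8 + 2×track 7 + 3×track 5: duration 51, value 92
- 2×track 8 + 2×track 7 + 2×track 5: duration 48, value 90
Best: 92 pts.

92 pts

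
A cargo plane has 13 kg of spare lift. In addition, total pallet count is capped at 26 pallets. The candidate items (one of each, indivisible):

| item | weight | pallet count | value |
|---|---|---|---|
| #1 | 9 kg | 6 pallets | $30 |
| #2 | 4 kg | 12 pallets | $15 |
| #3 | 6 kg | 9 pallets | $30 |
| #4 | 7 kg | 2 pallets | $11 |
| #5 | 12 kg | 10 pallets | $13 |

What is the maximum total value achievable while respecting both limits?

$45

Feasible sets respecting both limits:
- #1+#2: weight 13, pallet count 18, value 45
- #2+#3: weight 10, pallet count 21, value 45
- #3+#4: weight 13, pallet count 11, value 41
- #1: weight 9, pallet count 6, value 30
Best: $45.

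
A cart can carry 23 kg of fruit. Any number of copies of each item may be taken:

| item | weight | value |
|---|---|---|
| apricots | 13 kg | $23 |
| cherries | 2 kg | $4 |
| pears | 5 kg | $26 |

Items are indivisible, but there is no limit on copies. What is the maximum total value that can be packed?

$108

Best value-per-unit is pears at 26/5; filling with it alone gives 4×26 = 104.
Optimal mix: 1×cherries + 4×pears → weight 22, value 108.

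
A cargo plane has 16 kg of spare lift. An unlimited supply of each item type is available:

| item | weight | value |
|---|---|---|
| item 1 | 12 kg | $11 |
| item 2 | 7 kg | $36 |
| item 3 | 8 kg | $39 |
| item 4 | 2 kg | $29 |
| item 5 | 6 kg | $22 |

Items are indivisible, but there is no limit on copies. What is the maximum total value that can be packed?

$232

Best value-per-unit is item 4 at 29/2, and filling with it alone uses weight 8×2=16. No mix of the others beats 8×29 = 232.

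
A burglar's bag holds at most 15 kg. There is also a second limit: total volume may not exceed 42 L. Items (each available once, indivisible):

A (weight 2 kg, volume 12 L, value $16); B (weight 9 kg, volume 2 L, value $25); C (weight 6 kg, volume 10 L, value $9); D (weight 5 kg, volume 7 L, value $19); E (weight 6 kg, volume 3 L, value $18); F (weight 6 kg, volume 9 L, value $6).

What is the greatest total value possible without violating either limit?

$53

Feasible sets respecting both limits:
- A+D+E: weight 13, volume 22, value 53
- B+D: weight 14, volume 9, value 44
- A+C+D: weight 13, volume 29, value 44
- B+E: weight 15, volume 5, value 43
Best: $53.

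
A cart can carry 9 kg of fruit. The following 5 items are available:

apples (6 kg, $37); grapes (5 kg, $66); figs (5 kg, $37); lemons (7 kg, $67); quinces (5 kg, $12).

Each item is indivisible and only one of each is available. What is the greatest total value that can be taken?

$67

Check high-value combinations within 9 kg:
- lemons: weight 7, value 67
- grapes: weight 5, value 66
- figs: weight 5, value 37
- apples: weight 6, value 37
Best: $67.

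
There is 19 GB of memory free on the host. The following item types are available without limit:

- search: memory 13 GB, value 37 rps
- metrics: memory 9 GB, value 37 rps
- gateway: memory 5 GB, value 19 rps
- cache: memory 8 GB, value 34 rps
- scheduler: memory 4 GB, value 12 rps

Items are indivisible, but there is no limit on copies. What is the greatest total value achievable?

75 rps

Best value-per-unit is cache at 34/8; filling with it alone gives 2×34 = 68.
Optimal mix: 1×metrics + 2×gateway → memory 19, value 75.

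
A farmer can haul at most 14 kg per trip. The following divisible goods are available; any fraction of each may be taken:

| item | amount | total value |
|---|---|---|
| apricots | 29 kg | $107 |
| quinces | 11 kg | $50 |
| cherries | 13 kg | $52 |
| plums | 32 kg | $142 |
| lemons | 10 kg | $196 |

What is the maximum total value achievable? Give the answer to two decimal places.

214.18

Take in order of value per unit:
- lemons (196/10 per unit): all 10 → value 196, running total 196.00
- quinces (50/11 per unit): 4 of 11 → value 4×50/11 = 18.1818, running total 214.18
Total 214.18.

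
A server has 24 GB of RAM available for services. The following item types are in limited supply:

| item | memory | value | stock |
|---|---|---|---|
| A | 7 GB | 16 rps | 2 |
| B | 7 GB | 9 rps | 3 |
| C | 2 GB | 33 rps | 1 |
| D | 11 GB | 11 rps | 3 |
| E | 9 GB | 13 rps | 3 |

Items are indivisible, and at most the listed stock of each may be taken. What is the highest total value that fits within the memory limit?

Top feasible selections:
- 2×A + 1×B + 1×C: memory 23, value 74
- 1×A + 2×B + 1×C: memory 23, value 67
- 2×A + 1×C: memory 16, value 65
Best: 74 rps.

74 rps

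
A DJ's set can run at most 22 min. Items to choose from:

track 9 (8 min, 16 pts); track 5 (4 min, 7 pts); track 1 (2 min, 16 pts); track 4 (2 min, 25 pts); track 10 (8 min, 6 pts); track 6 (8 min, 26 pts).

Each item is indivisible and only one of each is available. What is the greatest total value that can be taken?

83 pts

Check high-value combinations within 22 min:
- track 9+track 1+track 4+track 6: duration 8+2+2+8=20, value 16+16+25+26=83
- track 5+track 1+track 4+track 6: duration 4+2+2+8=16, value 7+16+25+26=74
- track 9+track 5+track 4+track 6: duration 8+4+2+8=22, value 16+7+25+26=74
- track 1+track 4+track 10+track 6: duration 2+2+8+8=20, value 16+25+6+26=73
Best: 83 pts.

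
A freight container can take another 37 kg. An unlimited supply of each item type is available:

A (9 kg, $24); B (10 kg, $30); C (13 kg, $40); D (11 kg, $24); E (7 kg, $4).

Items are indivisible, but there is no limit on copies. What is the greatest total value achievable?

$110

Best value-per-unit is C at 40/13; filling with it alone gives 2×40 = 80.
Optimal mix: 1×B + 2×C → weight 36, value 110.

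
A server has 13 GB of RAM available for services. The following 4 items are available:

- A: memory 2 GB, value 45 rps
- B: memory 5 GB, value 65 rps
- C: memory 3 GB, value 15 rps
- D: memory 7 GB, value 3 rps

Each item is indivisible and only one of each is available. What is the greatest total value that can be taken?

Check high-value combinations within 13 GB:
- A+B+C: memory 2+5+3=10, value 45+65+15=125
- A+B: memory 2+5=7, value 45+65=110
- B+C: memory 5+3=8, value 65+15=80
- B+D: memory 5+7=12, value 65+3=68
- B: memory 5, value 65
Best: 125 rps.

125 rps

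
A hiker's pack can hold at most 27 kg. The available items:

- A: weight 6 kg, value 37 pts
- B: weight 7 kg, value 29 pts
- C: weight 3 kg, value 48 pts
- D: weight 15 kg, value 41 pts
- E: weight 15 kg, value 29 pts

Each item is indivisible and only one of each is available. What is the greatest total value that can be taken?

Check high-value combinations within 27 kg:
- A+C+D: weight 6+3+15=24, value 37+48+41=126
- B+C+D: weight 7+3+15=25, value 29+48+41=118
- A+B+C: weight 6+7+3=16, value 37+29+48=114
- A+C+E: weight 6+3+15=24, value 37+48+29=114
Best: 126 pts.

126 pts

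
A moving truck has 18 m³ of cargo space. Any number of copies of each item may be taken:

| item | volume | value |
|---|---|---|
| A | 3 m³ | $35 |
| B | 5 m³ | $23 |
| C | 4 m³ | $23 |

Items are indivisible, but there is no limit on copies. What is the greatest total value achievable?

Best value-per-unit is A at 35/3, and filling with it alone uses volume 6×3=18. No mix of the others beats 6×35 = 210.

$210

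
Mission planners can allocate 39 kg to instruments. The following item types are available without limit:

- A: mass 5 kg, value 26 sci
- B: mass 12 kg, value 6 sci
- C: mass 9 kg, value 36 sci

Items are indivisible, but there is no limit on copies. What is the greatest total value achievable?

192 sci

Best value-per-unit is A at 26/5; filling with it alone gives 7×26 = 182.
Optimal mix: 6×A + 1×C → mass 39, value 192.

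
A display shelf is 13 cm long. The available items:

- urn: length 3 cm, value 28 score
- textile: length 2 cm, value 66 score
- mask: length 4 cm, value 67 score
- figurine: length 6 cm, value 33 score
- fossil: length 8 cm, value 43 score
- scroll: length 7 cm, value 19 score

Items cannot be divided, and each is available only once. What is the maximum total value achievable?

Check high-value combinations within 13 cm:
- textile+mask+figurine: length 2+4+6=12, value 66+67+33=166
- urn+textile+mask: length 3+2+4=9, value 28+66+67=161
- textile+mask+scroll: length 2+4+7=13, value 66+67+19=152
Best: 166 score.

166 score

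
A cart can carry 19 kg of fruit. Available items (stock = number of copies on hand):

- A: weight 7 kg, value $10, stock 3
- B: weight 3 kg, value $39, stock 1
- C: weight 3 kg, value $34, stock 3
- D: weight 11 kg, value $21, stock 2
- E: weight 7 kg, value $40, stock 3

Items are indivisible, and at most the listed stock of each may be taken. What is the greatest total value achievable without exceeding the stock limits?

$181

Best selections within weight 19 and stock limits:
- 1×B + 3×C + 1×E: weight 19, value 181
- 1×A + 1×B + 3×C: weight 19, value 151
Best: $181.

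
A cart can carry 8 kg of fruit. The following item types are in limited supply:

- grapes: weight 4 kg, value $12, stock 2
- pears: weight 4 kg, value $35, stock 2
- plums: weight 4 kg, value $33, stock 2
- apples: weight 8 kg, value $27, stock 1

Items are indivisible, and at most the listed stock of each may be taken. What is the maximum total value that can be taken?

$70

Best selections within weight 8 and stock limits:
- 2×pears: weight 8, value 70
- 1×pears + 1×plums: weight 8, value 68
Best: $70.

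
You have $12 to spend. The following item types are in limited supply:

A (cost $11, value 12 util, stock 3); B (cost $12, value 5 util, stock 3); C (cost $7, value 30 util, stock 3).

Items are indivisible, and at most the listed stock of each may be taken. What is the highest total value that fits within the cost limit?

Best selections within cost 12 and stock limits:
- 1×C: cost 7, value 30
- 1×A: cost 11, value 12
- 1×B: cost 12, value 5
Best: 30 util.

30 util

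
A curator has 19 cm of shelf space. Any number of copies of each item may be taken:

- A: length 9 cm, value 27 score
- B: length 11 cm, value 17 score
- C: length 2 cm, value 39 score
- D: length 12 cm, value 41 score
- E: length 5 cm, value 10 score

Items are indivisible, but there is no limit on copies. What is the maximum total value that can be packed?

351 score

Best value-per-unit is C at 39/2, and filling with it alone uses length 9×2=18. No mix of the others beats 9×39 = 351.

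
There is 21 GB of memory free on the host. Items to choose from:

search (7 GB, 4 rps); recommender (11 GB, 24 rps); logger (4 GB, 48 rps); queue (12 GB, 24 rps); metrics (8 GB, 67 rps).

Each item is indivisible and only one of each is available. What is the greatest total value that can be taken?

119 rps

Check high-value combinations within 21 GB:
- search+logger+metrics: memory 7+4+8=19, value 4+48+67=119
- logger+metrics: memory 4+8=12, value 48+67=115
- recommender+metrics: memory 11+8=19, value 24+67=91
- queue+metrics: memory 12+8=20, value 24+67=91
Best: 119 rps.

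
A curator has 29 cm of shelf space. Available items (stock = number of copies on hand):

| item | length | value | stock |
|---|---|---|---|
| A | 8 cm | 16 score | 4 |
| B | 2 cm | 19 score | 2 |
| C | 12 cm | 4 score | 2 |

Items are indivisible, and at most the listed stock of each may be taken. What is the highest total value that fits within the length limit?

86 score

Best selections within length 29 and stock limits:
- 3×A + 2×B: length 28, value 86
- 2×A + 2×B: length 20, value 70
Best: 86 score.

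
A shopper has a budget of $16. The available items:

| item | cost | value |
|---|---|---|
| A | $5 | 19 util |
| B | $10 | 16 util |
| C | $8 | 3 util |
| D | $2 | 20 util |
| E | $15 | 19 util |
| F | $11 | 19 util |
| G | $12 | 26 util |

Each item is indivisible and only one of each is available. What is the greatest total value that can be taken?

Check high-value combinations within $16:
- D+G: cost 2+12=14, value 20+26=46
- A+C+D: cost 5+8+2=15, value 19+3+20=42
- A+D: cost 5+2=7, value 19+20=39
- D+F: cost 2+11=13, value 20+19=39
Best: 46 util.

46 util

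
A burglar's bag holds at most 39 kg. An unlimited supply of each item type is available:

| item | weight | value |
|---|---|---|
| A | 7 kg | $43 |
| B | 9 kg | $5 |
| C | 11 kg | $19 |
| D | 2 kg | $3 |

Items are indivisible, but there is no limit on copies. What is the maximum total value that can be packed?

Best value-per-unit is A at 43/7; filling with it alone gives 5×43 = 215.
Optimal mix: 5×A + 2×D → weight 39, value 221.

$221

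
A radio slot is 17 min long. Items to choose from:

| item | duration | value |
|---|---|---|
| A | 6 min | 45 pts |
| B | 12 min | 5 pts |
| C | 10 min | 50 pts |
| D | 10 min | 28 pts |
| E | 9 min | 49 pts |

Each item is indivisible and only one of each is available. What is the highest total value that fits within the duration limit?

Check high-value combinations within 17 min:
- A+C: duration 6+10=16, value 45+50=95
- A+E: duration 6+9=15, value 45+49=94
- A+D: duration 6+10=16, value 45+28=73
- C: duration 10, value 50
- E: duration 9, value 49
Best: 95 pts.

95 pts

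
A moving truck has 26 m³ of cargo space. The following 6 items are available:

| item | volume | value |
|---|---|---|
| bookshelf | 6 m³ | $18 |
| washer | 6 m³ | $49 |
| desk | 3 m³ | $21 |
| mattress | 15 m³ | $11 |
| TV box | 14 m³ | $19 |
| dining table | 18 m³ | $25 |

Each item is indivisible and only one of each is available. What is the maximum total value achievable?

$89

Check high-value combinations within 26 m³:
- washer+desk+TV box: volume 6+3+14=23, value 49+21+19=89
- bookshelf+washer+desk: volume 6+6+3=15, value 18+49+21=88
- bookshelf+washer+TV box: volume 6+6+14=26, value 18+49+19=86
Best: $89.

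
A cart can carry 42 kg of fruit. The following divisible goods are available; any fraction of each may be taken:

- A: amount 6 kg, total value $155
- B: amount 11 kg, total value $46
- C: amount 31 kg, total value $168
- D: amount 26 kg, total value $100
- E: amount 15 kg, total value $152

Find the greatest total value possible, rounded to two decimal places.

420.81

Take in order of value per unit:
- A (155/6 per unit): all 6 → value 155, running total 155.00
- E (152/15 per unit): all 15 → value 152, running total 307.00
- C (168/31 per unit): 21 of 31 → value 21×168/31 = 113.8065, running total 420.81
Total 420.81.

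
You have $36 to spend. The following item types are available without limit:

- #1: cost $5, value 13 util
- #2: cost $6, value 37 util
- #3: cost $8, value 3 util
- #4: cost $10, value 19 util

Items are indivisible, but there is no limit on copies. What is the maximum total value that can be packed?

Best value-per-unit is #2 at 37/6, and filling with it alone uses cost 6×6=36. No mix of the others beats 6×37 = 222.

222 util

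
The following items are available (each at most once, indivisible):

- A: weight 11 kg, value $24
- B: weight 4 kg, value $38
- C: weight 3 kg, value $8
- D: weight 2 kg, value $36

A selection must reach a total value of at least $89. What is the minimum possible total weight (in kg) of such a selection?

Subsets with value ≥ 89, sorted by total weight:
- A+B+D: weight 17, value 98
- A+B+C+D: weight 20, value 106
Minimum weight: 17 kg.

17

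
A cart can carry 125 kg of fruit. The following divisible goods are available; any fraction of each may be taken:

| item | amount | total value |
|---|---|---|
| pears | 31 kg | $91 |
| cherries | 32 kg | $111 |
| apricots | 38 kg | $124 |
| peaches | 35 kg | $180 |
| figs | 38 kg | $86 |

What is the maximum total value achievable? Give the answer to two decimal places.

473.71

Take in order of value per unit:
- peaches (180/35 per unit): all 35 → value 180, running total 180.00
- cherries (111/32 per unit): all 32 → value 111, running total 291.00
- apricots (124/38 per unit): all 38 → value 124, running total 415.00
- pears (91/31 per unit): 20 of 31 → value 20×91/31 = 58.7097, running total 473.71
Total 473.71.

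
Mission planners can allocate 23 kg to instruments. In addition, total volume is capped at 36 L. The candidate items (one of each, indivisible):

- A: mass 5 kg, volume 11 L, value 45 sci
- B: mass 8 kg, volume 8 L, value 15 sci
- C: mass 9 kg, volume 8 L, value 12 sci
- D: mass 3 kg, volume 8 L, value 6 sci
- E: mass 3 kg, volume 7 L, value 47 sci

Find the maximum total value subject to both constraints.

Feasible sets respecting both limits:
- A+B+D+E: mass 19, volume 34, value 113
- A+C+D+E: mass 20, volume 34, value 110
- A+B+E: mass 16, volume 26, value 107
Best: 113 sci.

113 sci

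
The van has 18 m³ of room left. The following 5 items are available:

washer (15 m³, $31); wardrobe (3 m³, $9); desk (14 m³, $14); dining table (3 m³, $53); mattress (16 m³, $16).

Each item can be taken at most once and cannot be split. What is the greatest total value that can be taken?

Check high-value combinations within 18 m³:
- washer+dining table: volume 15+3=18, value 31+53=84
- desk+dining table: volume 14+3=17, value 14+53=67
- wardrobe+dining table: volume 3+3=6, value 9+53=62
- dining table: volume 3, value 53
Best: $84.

$84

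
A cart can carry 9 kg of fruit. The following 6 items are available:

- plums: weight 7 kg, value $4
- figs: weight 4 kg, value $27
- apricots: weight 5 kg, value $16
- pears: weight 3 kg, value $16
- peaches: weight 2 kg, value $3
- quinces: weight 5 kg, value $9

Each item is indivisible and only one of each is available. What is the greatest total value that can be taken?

Check high-value combinations within 9 kg:
- figs+pears+peaches: weight 4+3+2=9, value 27+16+3=46
- figs+pears: weight 4+3=7, value 27+16=43
- figs+apricots: weight 4+5=9, value 27+16=43
Best: $46.

$46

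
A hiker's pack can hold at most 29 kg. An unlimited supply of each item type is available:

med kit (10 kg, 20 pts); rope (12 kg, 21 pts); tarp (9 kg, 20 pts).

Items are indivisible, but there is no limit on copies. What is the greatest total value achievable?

60 pts

Best value-per-unit is tarp at 20/9; filling with it alone gives 3×20 = 60.
Optimal mix: 2×med kit + 1×tarp → weight 29, value 60.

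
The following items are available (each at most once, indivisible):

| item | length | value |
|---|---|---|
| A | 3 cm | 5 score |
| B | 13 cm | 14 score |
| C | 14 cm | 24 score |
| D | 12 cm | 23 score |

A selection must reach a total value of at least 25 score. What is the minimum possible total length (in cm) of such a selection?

15

Subsets with value ≥ 25, sorted by total length:
- A+D: length 15, value 28
- A+C: length 17, value 29
- B+D: length 25, value 37
Minimum length: 15 cm.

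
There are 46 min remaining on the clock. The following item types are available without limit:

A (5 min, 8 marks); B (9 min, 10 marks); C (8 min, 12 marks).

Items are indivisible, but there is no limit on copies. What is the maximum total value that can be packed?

72 marks

Best value-per-unit is A at 8/5, and filling with it alone uses time 9×5=45. No mix of the others beats 9×8 = 72.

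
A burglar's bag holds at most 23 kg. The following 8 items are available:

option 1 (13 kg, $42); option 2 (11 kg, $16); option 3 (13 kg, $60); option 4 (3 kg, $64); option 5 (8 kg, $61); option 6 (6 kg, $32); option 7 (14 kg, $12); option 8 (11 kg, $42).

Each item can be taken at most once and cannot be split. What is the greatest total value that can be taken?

Check high-value combinations within 23 kg:
- option 4+option 5+option 8: weight 3+8+11=22, value 64+61+42=167
- option 4+option 5+option 6: weight 3+8+6=17, value 64+61+32=157
- option 3+option 4+option 6: weight 13+3+6=22, value 60+64+32=156
Best: $167.

$167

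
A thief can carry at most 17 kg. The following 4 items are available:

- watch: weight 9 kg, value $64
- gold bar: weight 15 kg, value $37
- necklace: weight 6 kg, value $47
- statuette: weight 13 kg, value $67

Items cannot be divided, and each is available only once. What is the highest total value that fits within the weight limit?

Check high-value combinations within 17 kg:
- watch+necklace: weight 9+6=15, value 64+47=111
- statuette: weight 13, value 67
- watch: weight 9, value 64
Best: $111.

$111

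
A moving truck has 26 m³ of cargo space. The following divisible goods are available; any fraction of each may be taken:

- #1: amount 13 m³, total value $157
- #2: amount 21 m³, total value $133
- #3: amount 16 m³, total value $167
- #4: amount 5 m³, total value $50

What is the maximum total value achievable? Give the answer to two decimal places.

Take in order of value per unit:
- #1 (157/13 per unit): all 13 → value 157, running total 157.00
- #3 (167/16 per unit): 13 of 16 → value 13×167/16 = 135.6875, running total 292.69
Total 292.69.

292.69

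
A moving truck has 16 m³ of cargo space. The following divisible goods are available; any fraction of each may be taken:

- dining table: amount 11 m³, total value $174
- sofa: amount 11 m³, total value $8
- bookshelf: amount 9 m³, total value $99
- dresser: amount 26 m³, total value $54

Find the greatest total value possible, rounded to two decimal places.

Take in order of value per unit:
- dining table (174/11 per unit): all 11 → value 174, running total 174.00
- bookshelf (99/9 per unit): 5 of 9 → value 5×99/9 = 55.0000, running total 229.00
Total 229.00.

229.00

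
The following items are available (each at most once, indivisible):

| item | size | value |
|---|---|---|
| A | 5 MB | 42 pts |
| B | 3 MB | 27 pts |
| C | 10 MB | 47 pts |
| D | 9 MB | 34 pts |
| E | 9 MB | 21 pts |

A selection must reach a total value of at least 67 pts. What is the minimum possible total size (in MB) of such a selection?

8

Subsets with value ≥ 67, sorted by total size:
- A+B: size 8, value 69
- B+C: size 13, value 74
- A+D: size 14, value 76
- A+C: size 15, value 89
Minimum size: 8 MB.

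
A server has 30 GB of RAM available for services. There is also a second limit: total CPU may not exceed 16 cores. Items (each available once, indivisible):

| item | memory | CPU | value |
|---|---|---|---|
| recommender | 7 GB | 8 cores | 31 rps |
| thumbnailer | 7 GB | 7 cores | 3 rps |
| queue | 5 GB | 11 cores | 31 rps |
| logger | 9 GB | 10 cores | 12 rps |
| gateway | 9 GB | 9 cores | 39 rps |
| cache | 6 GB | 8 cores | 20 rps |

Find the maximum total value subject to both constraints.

Feasible sets respecting both limits:
- recommender+cache: memory 13, CPU 16, value 51
- thumbnailer+gateway: memory 16, CPU 16, value 42
- gateway: memory 9, CPU 9, value 39
Best: 51 rps.

51 rps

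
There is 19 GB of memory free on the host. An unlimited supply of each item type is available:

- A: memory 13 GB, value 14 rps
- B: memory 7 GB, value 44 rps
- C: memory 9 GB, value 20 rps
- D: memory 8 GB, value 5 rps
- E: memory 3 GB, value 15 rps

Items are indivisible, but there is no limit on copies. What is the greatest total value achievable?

Best value-per-unit is B at 44/7; filling with it alone gives 2×44 = 88.
Optimal mix: 1×B + 4×E → memory 19, value 104.

104 rps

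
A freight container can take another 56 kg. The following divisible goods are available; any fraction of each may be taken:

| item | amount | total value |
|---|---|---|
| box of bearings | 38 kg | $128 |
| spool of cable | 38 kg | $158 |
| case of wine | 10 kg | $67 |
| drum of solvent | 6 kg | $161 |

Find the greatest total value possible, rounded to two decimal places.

392.74

Take in order of value per unit:
- drum of solvent (161/6 per unit): all 6 → value 161, running total 161.00
- case of wine (67/10 per unit): all 10 → value 67, running total 228.00
- spool of cable (158/38 per unit): all 38 → value 158, running total 386.00
- box of bearings (128/38 per unit): 2 of 38 → value 2×128/38 = 6.7368, running total 392.74
Total 392.74.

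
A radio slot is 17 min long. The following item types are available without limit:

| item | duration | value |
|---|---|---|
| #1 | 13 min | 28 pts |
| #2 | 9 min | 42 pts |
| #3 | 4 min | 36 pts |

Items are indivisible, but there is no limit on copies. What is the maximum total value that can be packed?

Best value-per-unit is #3 at 36/4, and filling with it alone uses duration 4×4=16. No mix of the others beats 4×36 = 144.

144 pts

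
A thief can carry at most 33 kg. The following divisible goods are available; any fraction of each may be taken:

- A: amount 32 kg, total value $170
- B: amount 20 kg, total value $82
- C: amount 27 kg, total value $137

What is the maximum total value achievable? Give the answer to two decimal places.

175.07

Take in order of value per unit:
- A (170/32 per unit): all 32 → value 170, running total 170.00
- C (137/27 per unit): 1 of 27 → value 1×137/27 = 5.0741, running total 175.07
Total 175.07.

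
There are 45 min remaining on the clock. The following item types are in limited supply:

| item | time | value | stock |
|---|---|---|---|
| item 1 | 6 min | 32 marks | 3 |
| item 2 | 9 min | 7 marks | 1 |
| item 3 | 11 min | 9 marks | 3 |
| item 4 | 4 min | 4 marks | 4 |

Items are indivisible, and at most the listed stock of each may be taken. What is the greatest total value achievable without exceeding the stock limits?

121 marks

Top feasible selections:
- 3×item 1 + 1×item 3 + 4×item 4: time 45, value 121
- 3×item 1 + 1×item 2 + 4×item 4: time 43, value 119
Best: 121 marks.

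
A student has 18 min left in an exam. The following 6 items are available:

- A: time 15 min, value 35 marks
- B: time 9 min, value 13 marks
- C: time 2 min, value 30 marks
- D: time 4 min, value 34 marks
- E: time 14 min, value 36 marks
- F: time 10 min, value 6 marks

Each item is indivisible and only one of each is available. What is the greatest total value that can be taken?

77 marks

Check high-value combinations within 18 min:
- B+C+D: time 9+2+4=15, value 13+30+34=77
- C+D+F: time 2+4+10=16, value 30+34+6=70
- D+E: time 4+14=18, value 34+36=70
- C+E: time 2+14=16, value 30+36=66
- A+C: time 15+2=17, value 35+30=65
Best: 77 marks.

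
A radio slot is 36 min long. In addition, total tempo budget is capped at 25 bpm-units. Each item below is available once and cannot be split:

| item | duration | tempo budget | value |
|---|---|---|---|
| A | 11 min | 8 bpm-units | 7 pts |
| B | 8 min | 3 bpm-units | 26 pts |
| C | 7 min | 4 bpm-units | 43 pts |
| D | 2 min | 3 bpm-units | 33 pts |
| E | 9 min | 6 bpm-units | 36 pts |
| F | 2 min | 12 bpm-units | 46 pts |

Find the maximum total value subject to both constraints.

158 pts

Feasible sets respecting both limits:
- C+D+E+F: duration 20, tempo budget 25, value 158
- B+C+E+F: duration 26, tempo budget 25, value 151
- B+C+D+F: duration 19, tempo budget 22, value 148
- B+D+E+F: duration 21, tempo budget 24, value 141
Best: 158 pts.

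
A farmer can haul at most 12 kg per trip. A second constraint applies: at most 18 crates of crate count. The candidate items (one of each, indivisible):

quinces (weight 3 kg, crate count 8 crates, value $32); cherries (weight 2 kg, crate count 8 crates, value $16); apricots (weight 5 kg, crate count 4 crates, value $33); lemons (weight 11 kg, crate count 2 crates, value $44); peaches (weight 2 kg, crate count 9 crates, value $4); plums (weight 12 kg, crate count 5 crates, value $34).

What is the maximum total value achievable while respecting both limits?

Feasible sets respecting both limits:
- quinces+apricots: weight 8, crate count 12, value 65
- cherries+apricots: weight 7, crate count 12, value 49
- quinces+cherries: weight 5, crate count 16, value 48
- lemons: weight 11, crate count 2, value 44
Best: $65.

$65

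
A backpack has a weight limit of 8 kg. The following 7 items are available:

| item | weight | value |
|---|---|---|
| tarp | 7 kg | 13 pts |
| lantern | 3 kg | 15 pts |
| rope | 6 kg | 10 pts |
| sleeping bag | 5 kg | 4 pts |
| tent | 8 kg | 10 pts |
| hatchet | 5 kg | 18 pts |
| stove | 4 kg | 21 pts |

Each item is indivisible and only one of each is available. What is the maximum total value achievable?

Check high-value combinations within 8 kg:
- lantern+stove: weight 3+4=7, value 15+21=36
- lantern+hatchet: weight 3+5=8, value 15+18=33
- stove: weight 4, value 21
- lantern+sleeping bag: weight 3+5=8, value 15+4=19
Best: 36 pts.

36 pts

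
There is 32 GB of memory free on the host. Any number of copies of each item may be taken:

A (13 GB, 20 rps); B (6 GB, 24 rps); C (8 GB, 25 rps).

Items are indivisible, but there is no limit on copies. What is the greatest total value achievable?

Best value-per-unit is B at 24/6; filling with it alone gives 5×24 = 120.
Optimal mix: 4×B + 1×C → memory 32, value 121.

121 rps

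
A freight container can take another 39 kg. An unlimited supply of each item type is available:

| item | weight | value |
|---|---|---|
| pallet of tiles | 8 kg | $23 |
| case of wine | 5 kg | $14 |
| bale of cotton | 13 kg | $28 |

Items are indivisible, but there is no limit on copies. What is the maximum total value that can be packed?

$111

Best value-per-unit is pallet of tiles at 23/8; filling with it alone gives 4×23 = 92.
Optimal mix: 3×pallet of tiles + 3×case of wine → weight 39, value 111.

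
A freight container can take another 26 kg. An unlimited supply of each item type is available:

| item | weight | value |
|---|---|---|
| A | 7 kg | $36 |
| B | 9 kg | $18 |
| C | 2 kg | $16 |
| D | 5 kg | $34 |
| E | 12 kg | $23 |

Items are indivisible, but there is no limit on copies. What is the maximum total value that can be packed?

Best value-per-unit is C at 16/2, and filling with it alone uses weight 13×2=26. No mix of the others beats 13×16 = 208.

$208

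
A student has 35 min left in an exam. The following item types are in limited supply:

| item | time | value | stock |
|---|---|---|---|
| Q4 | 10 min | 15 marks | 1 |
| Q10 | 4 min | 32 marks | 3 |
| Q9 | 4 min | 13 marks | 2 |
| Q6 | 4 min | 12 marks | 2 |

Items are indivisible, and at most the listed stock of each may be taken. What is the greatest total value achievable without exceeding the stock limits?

Top feasible selections:
- 1×Q4 + 3×Q10 + 2×Q9 + 1×Q6: time 34, value 149
- 1×Q4 + 3×Q10 + 1×Q9 + 2×Q6: time 34, value 148
- 3×Q10 + 2×Q9 + 2×Q6: time 28, value 146
- 1×Q4 + 3×Q10 + 2×Q9: time 30, value 137
Best: 149 marks.

149 marks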